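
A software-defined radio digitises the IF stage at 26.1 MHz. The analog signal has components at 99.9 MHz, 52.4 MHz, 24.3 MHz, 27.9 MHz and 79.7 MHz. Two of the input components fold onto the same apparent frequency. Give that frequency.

1.8 MHz

fs/2 = 13.05 MHz.
99.9 MHz mod fs = 21.6 MHz.
21.6 MHz > fs/2 = 13.05 MHz, folds to fs − 21.6 MHz = 4.5 MHz.
52.4 MHz mod fs = 0.2 MHz.
0.2 MHz ≤ fs/2 = 13.05 MHz, appears at 0.2 MHz.
24.3 MHz > fs/2 = 13.05 MHz, folds to fs − 24.3 MHz = 1.8 MHz.
27.9 MHz mod fs = 1.8 MHz.
1.8 MHz ≤ fs/2 = 13.05 MHz, appears at 1.8 MHz.
79.7 MHz mod fs = 1.4 MHz.
1.4 MHz ≤ fs/2 = 13.05 MHz, appears at 1.4 MHz.
24.3 MHz and 27.9 MHz both map to 1.8 MHz.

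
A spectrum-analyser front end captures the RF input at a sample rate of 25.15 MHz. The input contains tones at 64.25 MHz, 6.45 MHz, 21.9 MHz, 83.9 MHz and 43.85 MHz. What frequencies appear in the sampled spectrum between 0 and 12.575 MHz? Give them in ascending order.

3.25 MHz, 6.45 MHz, 8.45 MHz, 11.2 MHz

fs/2 = 12.575 MHz.
64.25 MHz mod fs = 13.95 MHz.
13.95 MHz > fs/2 = 12.575 MHz, folds to fs − 13.95 MHz = 11.2 MHz.
6.45 MHz ≤ fs/2 = 12.575 MHz, passes unchanged.
21.9 MHz > fs/2 = 12.575 MHz, folds to fs − 21.9 MHz = 3.25 MHz.
83.9 MHz mod fs = 8.45 MHz.
8.45 MHz ≤ fs/2 = 12.575 MHz, appears at 8.45 MHz.
43.85 MHz mod fs = 18.7 MHz.
18.7 MHz > fs/2 = 12.575 MHz, folds to fs − 18.7 MHz = 6.45 MHz.
Distinct values: {3.25 MHz, 6.45 MHz, 8.45 MHz, 11.2 MHz}.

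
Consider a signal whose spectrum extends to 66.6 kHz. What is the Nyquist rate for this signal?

Nyquist rate = 2 × 66.6 kHz = 133.2 kHz.

133.2 kHz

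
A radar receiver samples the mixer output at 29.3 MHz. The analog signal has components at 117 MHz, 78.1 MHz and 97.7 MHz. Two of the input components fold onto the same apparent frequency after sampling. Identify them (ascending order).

fs/2 = 14.65 MHz.
117 MHz mod fs = 29.1 MHz.
29.1 MHz > fs/2 = 14.65 MHz, folds to fs − 29.1 MHz = 0.2 MHz.
78.1 MHz mod fs = 19.5 MHz.
19.5 MHz > fs/2 = 14.65 MHz, folds to fs − 19.5 MHz = 9.8 MHz.
97.7 MHz mod fs = 9.8 MHz.
9.8 MHz ≤ fs/2 = 14.65 MHz, appears at 9.8 MHz.
78.1 MHz and 97.7 MHz both map to 9.8 MHz.

78.1 MHz, 97.7 MHz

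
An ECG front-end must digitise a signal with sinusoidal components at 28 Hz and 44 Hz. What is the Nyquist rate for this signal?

Highest-frequency component: 44 Hz.
Nyquist rate = 2 × 44 Hz = 88 Hz.

88 Hz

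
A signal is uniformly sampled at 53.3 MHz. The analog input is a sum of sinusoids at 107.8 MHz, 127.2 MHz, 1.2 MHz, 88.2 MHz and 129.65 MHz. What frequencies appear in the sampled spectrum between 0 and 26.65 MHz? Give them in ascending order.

1.2 MHz, 18.4 MHz, 20.6 MHz, 23.05 MHz

fs/2 = 26.65 MHz.
107.8 MHz mod fs = 1.2 MHz.
1.2 MHz ≤ fs/2 = 26.65 MHz, appears at 1.2 MHz.
127.2 MHz mod fs = 20.6 MHz.
20.6 MHz ≤ fs/2 = 26.65 MHz, appears at 20.6 MHz.
1.2 MHz ≤ fs/2 = 26.65 MHz, passes unchanged.
88.2 MHz mod fs = 34.9 MHz.
34.9 MHz > fs/2 = 26.65 MHz, folds to fs − 34.9 MHz = 18.4 MHz.
129.65 MHz mod fs = 23.05 MHz.
23.05 MHz ≤ fs/2 = 26.65 MHz, appears at 23.05 MHz.
Distinct values: {1.2 MHz, 18.4 MHz, 20.6 MHz, 23.05 MHz}.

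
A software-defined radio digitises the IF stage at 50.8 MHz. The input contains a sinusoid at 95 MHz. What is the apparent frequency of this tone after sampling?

95 MHz mod fs = 44.2 MHz.
44.2 MHz > fs/2 = 25.4 MHz, folds to fs − 44.2 MHz = 6.6 MHz.

6.6 MHz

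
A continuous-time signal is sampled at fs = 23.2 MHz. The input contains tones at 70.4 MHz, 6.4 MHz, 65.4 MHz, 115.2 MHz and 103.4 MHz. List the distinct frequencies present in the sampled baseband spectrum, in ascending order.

0.8 MHz, 4.2 MHz, 6.4 MHz, 10.6 MHz

fs/2 = 11.6 MHz.
70.4 MHz mod fs = 0.8 MHz.
0.8 MHz ≤ fs/2 = 11.6 MHz, appears at 0.8 MHz.
6.4 MHz ≤ fs/2 = 11.6 MHz, passes unchanged.
65.4 MHz mod fs = 19 MHz.
19 MHz > fs/2 = 11.6 MHz, folds to fs − 19 MHz = 4.2 MHz.
115.2 MHz mod fs = 22.4 MHz.
22.4 MHz > fs/2 = 11.6 MHz, folds to fs − 22.4 MHz = 0.8 MHz.
103.4 MHz mod fs = 10.6 MHz.
10.6 MHz ≤ fs/2 = 11.6 MHz, appears at 10.6 MHz.
Distinct values: {0.8 MHz, 4.2 MHz, 6.4 MHz, 10.6 MHz}.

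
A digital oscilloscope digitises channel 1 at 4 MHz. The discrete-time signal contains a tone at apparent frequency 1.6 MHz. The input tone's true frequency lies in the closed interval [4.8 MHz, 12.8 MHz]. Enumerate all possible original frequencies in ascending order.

Frequencies that alias to 1.6 MHz are k·fs ± 1.6 MHz for integer k ≥ 0.
k=0: 1.6 MHz.
k=1: 2.4 MHz, 5.6 MHz.
k=2: 6.4 MHz, 9.6 MHz.
k=3: 10.4 MHz, 13.6 MHz.
k=4: 14.4 MHz, 17.6 MHz.
Within [4.8 MHz, 12.8 MHz]: 5.6 MHz, 6.4 MHz, 9.6 MHz, 10.4 MHz.

5.6 MHz, 6.4 MHz, 9.6 MHz, 10.4 MHz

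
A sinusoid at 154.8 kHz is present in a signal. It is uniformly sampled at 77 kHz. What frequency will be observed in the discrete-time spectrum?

154.8 kHz mod fs = 0.8 kHz.
0.8 kHz ≤ fs/2 = 38.5 kHz, appears at 0.8 kHz.

0.8 kHz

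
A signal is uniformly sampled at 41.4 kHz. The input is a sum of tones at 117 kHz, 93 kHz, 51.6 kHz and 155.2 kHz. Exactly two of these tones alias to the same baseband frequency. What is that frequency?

fs/2 = 20.7 kHz.
117 kHz mod fs = 34.2 kHz.
34.2 kHz > fs/2 = 20.7 kHz, folds to fs − 34.2 kHz = 7.2 kHz.
93 kHz mod fs = 10.2 kHz.
10.2 kHz ≤ fs/2 = 20.7 kHz, appears at 10.2 kHz.
51.6 kHz mod fs = 10.2 kHz.
10.2 kHz ≤ fs/2 = 20.7 kHz, appears at 10.2 kHz.
155.2 kHz mod fs = 31 kHz.
31 kHz > fs/2 = 20.7 kHz, folds to fs − 31 kHz = 10.4 kHz.
51.6 kHz and 93 kHz both map to 10.2 kHz.

10.2 kHz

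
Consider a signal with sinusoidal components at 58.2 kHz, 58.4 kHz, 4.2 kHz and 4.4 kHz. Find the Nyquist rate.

Highest-frequency component: 58.4 kHz.
Nyquist rate = 2 × 58.4 kHz = 116.8 kHz.

116.8 kHz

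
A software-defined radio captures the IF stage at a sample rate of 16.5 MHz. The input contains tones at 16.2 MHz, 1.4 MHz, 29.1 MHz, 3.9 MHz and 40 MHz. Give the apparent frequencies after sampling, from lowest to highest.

fs/2 = 8.25 MHz.
16.2 MHz > fs/2 = 8.25 MHz, folds to fs − 16.2 MHz = 0.3 MHz.
1.4 MHz ≤ fs/2 = 8.25 MHz, passes unchanged.
29.1 MHz mod fs = 12.6 MHz.
12.6 MHz > fs/2 = 8.25 MHz, folds to fs − 12.6 MHz = 3.9 MHz.
3.9 MHz ≤ fs/2 = 8.25 MHz, passes unchanged.
40 MHz mod fs = 7 MHz.
7 MHz ≤ fs/2 = 8.25 MHz, appears at 7 MHz.
Distinct values: {0.3 MHz, 1.4 MHz, 3.9 MHz, 7 MHz}.

0.3 MHz, 1.4 MHz, 3.9 MHz, 7 MHz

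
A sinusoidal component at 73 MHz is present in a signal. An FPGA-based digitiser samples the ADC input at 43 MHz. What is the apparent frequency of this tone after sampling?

73 MHz mod fs = 30 MHz.
30 MHz > fs/2 = 21.5 MHz, folds to fs − 30 MHz = 13 MHz.

13 MHz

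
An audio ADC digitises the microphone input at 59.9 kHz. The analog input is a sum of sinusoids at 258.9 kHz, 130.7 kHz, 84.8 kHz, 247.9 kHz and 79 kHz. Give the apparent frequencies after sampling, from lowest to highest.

fs/2 = 29.95 kHz.
258.9 kHz mod fs = 19.3 kHz.
19.3 kHz ≤ fs/2 = 29.95 kHz, appears at 19.3 kHz.
130.7 kHz mod fs = 10.9 kHz.
10.9 kHz ≤ fs/2 = 29.95 kHz, appears at 10.9 kHz.
84.8 kHz mod fs = 24.9 kHz.
24.9 kHz ≤ fs/2 = 29.95 kHz, appears at 24.9 kHz.
247.9 kHz mod fs = 8.3 kHz.
8.3 kHz ≤ fs/2 = 29.95 kHz, appears at 8.3 kHz.
79 kHz mod fs = 19.1 kHz.
19.1 kHz ≤ fs/2 = 29.95 kHz, appears at 19.1 kHz.
Distinct values: {8.3 kHz, 10.9 kHz, 19.1 kHz, 19.3 kHz, 24.9 kHz}.

8.3 kHz, 10.9 kHz, 19.1 kHz, 19.3 kHz, 24.9 kHz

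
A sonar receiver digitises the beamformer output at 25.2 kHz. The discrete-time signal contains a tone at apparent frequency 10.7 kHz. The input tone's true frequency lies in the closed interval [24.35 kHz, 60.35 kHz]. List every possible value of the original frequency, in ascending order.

Frequencies that alias to 10.7 kHz are k·fs ± 10.7 kHz for integer k ≥ 0.
k=0: 10.7 kHz.
k=1: 14.5 kHz, 35.9 kHz.
k=2: 39.7 kHz, 61.1 kHz.
k=3: 64.9 kHz, 86.3 kHz.
Within [24.35 kHz, 60.35 kHz]: 35.9 kHz, 39.7 kHz.

35.9 kHz, 39.7 kHz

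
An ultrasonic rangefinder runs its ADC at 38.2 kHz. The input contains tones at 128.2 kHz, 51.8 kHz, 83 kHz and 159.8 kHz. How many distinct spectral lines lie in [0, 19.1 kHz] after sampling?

fs/2 = 19.1 kHz.
128.2 kHz mod fs = 13.6 kHz.
13.6 kHz ≤ fs/2 = 19.1 kHz, appears at 13.6 kHz.
51.8 kHz mod fs = 13.6 kHz.
13.6 kHz ≤ fs/2 = 19.1 kHz, appears at 13.6 kHz.
83 kHz mod fs = 6.6 kHz.
6.6 kHz ≤ fs/2 = 19.1 kHz, appears at 6.6 kHz.
159.8 kHz mod fs = 7 kHz.
7 kHz ≤ fs/2 = 19.1 kHz, appears at 7 kHz.
Distinct values: {6.6 kHz, 7 kHz, 13.6 kHz} → 3.

3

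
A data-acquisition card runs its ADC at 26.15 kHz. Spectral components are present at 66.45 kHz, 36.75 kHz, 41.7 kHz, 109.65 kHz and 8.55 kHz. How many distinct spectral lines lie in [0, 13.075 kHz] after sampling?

4

fs/2 = 13.075 kHz.
66.45 kHz mod fs = 14.15 kHz.
14.15 kHz > fs/2 = 13.075 kHz, folds to fs − 14.15 kHz = 12 kHz.
36.75 kHz mod fs = 10.6 kHz.
10.6 kHz ≤ fs/2 = 13.075 kHz, appears at 10.6 kHz.
41.7 kHz mod fs = 15.55 kHz.
15.55 kHz > fs/2 = 13.075 kHz, folds to fs − 15.55 kHz = 10.6 kHz.
109.65 kHz mod fs = 5.05 kHz.
5.05 kHz ≤ fs/2 = 13.075 kHz, appears at 5.05 kHz.
8.55 kHz ≤ fs/2 = 13.075 kHz, passes unchanged.
Distinct values: {5.05 kHz, 8.55 kHz, 10.6 kHz, 12 kHz} → 4.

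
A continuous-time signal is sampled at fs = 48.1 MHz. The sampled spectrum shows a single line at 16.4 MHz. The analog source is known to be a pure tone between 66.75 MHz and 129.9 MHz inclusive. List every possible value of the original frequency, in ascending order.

79.8 MHz, 112.6 MHz, 127.9 MHz

Frequencies that alias to 16.4 MHz are k·fs ± 16.4 MHz for integer k ≥ 0.
k=0: 16.4 MHz.
k=1: 31.7 MHz, 64.5 MHz.
k=2: 79.8 MHz, 112.6 MHz.
k=3: 127.9 MHz, 160.7 MHz.
k=4: 176 MHz, 208.8 MHz.
Within [66.75 MHz, 129.9 MHz]: 79.8 MHz, 112.6 MHz, 127.9 MHz.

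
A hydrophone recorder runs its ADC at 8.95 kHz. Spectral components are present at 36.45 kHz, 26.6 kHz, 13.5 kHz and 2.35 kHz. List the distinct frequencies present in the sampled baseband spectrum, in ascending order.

fs/2 = 4.475 kHz.
36.45 kHz mod fs = 0.65 kHz.
0.65 kHz ≤ fs/2 = 4.475 kHz, appears at 0.65 kHz.
26.6 kHz mod fs = 8.7 kHz.
8.7 kHz > fs/2 = 4.475 kHz, folds to fs − 8.7 kHz = 0.25 kHz.
13.5 kHz mod fs = 4.55 kHz.
4.55 kHz > fs/2 = 4.475 kHz, folds to fs − 4.55 kHz = 4.4 kHz.
2.35 kHz ≤ fs/2 = 4.475 kHz, passes unchanged.
Distinct values: {0.25 kHz, 0.65 kHz, 2.35 kHz, 4.4 kHz}.

0.25 kHz, 0.65 kHz, 2.35 kHz, 4.4 kHz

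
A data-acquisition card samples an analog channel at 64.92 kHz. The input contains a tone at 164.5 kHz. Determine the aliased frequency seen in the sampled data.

164.5 kHz mod fs = 34.66 kHz.
34.66 kHz > fs/2 = 32.46 kHz, folds to fs − 34.66 kHz = 30.26 kHz.

30.26 kHz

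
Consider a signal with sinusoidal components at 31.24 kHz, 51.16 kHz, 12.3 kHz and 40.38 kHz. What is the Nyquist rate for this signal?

102.32 kHz

Highest-frequency component: 51.16 kHz.
Nyquist rate = 2 × 51.16 kHz = 102.32 kHz.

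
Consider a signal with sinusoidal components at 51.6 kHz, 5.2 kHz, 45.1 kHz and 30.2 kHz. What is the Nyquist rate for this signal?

103.2 kHz

Highest-frequency component: 51.6 kHz.
Nyquist rate = 2 × 51.6 kHz = 103.2 kHz.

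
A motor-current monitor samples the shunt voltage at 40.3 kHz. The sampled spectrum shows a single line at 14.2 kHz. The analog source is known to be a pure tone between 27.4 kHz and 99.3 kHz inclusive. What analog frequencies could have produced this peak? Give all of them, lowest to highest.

54.5 kHz, 66.4 kHz, 94.8 kHz

Frequencies that alias to 14.2 kHz are k·fs ± 14.2 kHz for integer k ≥ 0.
k=0: 14.2 kHz.
k=1: 26.1 kHz, 54.5 kHz.
k=2: 66.4 kHz, 94.8 kHz.
k=3: 106.7 kHz, 135.1 kHz.
Within [27.4 kHz, 99.3 kHz]: 54.5 kHz, 66.4 kHz, 94.8 kHz.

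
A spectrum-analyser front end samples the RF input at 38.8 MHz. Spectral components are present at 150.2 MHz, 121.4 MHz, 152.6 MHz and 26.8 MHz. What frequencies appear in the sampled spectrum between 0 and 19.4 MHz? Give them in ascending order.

2.6 MHz, 5 MHz, 12 MHz

fs/2 = 19.4 MHz.
150.2 MHz mod fs = 33.8 MHz.
33.8 MHz > fs/2 = 19.4 MHz, folds to fs − 33.8 MHz = 5 MHz.
121.4 MHz mod fs = 5 MHz.
5 MHz ≤ fs/2 = 19.4 MHz, appears at 5 MHz.
152.6 MHz mod fs = 36.2 MHz.
36.2 MHz > fs/2 = 19.4 MHz, folds to fs − 36.2 MHz = 2.6 MHz.
26.8 MHz > fs/2 = 19.4 MHz, folds to fs − 26.8 MHz = 12 MHz.
Distinct values: {2.6 MHz, 5 MHz, 12 MHz}.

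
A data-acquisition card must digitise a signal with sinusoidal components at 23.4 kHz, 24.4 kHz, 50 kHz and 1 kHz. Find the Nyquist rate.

Highest-frequency component: 50 kHz.
Nyquist rate = 2 × 50 kHz = 100 kHz.

100 kHz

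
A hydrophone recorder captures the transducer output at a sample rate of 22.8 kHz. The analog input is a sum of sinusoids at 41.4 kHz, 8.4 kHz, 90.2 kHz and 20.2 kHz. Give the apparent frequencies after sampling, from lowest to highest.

fs/2 = 11.4 kHz.
41.4 kHz mod fs = 18.6 kHz.
18.6 kHz > fs/2 = 11.4 kHz, folds to fs − 18.6 kHz = 4.2 kHz.
8.4 kHz ≤ fs/2 = 11.4 kHz, passes unchanged.
90.2 kHz mod fs = 21.8 kHz.
21.8 kHz > fs/2 = 11.4 kHz, folds to fs − 21.8 kHz = 1 kHz.
20.2 kHz > fs/2 = 11.4 kHz, folds to fs − 20.2 kHz = 2.6 kHz.
Distinct values: {1 kHz, 2.6 kHz, 4.2 kHz, 8.4 kHz}.

1 kHz, 2.6 kHz, 4.2 kHz, 8.4 kHz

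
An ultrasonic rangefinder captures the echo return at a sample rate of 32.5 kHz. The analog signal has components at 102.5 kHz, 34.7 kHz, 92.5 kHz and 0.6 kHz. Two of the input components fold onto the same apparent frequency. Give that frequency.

fs/2 = 16.25 kHz.
102.5 kHz mod fs = 5 kHz.
5 kHz ≤ fs/2 = 16.25 kHz, appears at 5 kHz.
34.7 kHz mod fs = 2.2 kHz.
2.2 kHz ≤ fs/2 = 16.25 kHz, appears at 2.2 kHz.
92.5 kHz mod fs = 27.5 kHz.
27.5 kHz > fs/2 = 16.25 kHz, folds to fs − 27.5 kHz = 5 kHz.
0.6 kHz ≤ fs/2 = 16.25 kHz, passes unchanged.
92.5 kHz and 102.5 kHz both map to 5 kHz.

5 kHz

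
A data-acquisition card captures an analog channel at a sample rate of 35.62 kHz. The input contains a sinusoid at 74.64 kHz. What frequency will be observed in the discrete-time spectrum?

3.4 kHz

74.64 kHz mod fs = 3.4 kHz.
3.4 kHz ≤ fs/2 = 17.81 kHz, appears at 3.4 kHz.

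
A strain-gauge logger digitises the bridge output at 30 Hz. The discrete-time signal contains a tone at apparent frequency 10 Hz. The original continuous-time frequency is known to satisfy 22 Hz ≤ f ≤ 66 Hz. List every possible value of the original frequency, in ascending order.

40 Hz, 50 Hz

Frequencies that alias to 10 Hz are k·fs ± 10 Hz for integer k ≥ 0.
k=0: 10 Hz.
k=1: 20 Hz, 40 Hz.
k=2: 50 Hz, 70 Hz.
k=3: 80 Hz, 100 Hz.
Within [22 Hz, 66 Hz]: 40 Hz, 50 Hz.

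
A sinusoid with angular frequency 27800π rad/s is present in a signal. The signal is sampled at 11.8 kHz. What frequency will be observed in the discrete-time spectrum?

2.1 kHz

ω = 27800π rad/s → f = ω/(2π) = 13900 Hz = 13.9 kHz.
13.9 kHz mod fs = 2.1 kHz.
2.1 kHz ≤ fs/2 = 5.9 kHz, appears at 2.1 kHz.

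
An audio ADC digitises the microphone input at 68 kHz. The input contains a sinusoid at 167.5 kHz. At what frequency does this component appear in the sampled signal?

31.5 kHz

167.5 kHz mod fs = 31.5 kHz.
31.5 kHz ≤ fs/2 = 34 kHz, appears at 31.5 kHz.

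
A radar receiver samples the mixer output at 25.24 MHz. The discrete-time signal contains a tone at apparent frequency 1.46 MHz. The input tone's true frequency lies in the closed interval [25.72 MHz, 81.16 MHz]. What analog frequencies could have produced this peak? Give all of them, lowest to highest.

26.7 MHz, 49.02 MHz, 51.94 MHz, 74.26 MHz, 77.18 MHz

Frequencies that alias to 1.46 MHz are k·fs ± 1.46 MHz for integer k ≥ 0.
k=0: 1.46 MHz.
k=1: 23.78 MHz, 26.7 MHz.
k=2: 49.02 MHz, 51.94 MHz.
k=3: 74.26 MHz, 77.18 MHz.
k=4: 99.5 MHz, 102.42 MHz.
Within [25.72 MHz, 81.16 MHz]: 26.7 MHz, 49.02 MHz, 51.94 MHz, 74.26 MHz, 77.18 MHz.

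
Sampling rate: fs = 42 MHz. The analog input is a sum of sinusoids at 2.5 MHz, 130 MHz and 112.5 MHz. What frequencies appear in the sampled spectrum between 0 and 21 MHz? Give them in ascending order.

2.5 MHz, 4 MHz, 13.5 MHz

fs/2 = 21 MHz.
2.5 MHz ≤ fs/2 = 21 MHz, passes unchanged.
130 MHz mod fs = 4 MHz.
4 MHz ≤ fs/2 = 21 MHz, appears at 4 MHz.
112.5 MHz mod fs = 28.5 MHz.
28.5 MHz > fs/2 = 21 MHz, folds to fs − 28.5 MHz = 13.5 MHz.
Distinct values: {2.5 MHz, 4 MHz, 13.5 MHz}.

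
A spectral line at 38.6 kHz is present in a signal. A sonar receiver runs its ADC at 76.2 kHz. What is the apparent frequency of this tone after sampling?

38.6 kHz > fs/2 = 38.1 kHz, folds to fs − 38.6 kHz = 37.6 kHz.

37.6 kHz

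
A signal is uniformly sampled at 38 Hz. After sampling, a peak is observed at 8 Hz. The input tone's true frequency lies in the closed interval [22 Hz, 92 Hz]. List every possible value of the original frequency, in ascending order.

30 Hz, 46 Hz, 68 Hz, 84 Hz

Frequencies that alias to 8 Hz are k·fs ± 8 Hz for integer k ≥ 0.
k=0: 8 Hz.
k=1: 30 Hz, 46 Hz.
k=2: 68 Hz, 84 Hz.
k=3: 106 Hz, 122 Hz.
Within [22 Hz, 92 Hz]: 30 Hz, 46 Hz, 68 Hz, 84 Hz.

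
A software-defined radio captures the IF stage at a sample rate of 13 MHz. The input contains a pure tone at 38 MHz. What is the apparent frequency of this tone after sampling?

1 MHz

38 MHz mod fs = 12 MHz.
12 MHz > fs/2 = 6.5 MHz, folds to fs − 12 MHz = 1 MHz.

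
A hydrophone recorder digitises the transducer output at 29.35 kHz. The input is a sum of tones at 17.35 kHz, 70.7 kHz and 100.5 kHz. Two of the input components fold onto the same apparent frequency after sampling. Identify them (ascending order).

fs/2 = 14.675 kHz.
17.35 kHz > fs/2 = 14.675 kHz, folds to fs − 17.35 kHz = 12 kHz.
70.7 kHz mod fs = 12 kHz.
12 kHz ≤ fs/2 = 14.675 kHz, appears at 12 kHz.
100.5 kHz mod fs = 12.45 kHz.
12.45 kHz ≤ fs/2 = 14.675 kHz, appears at 12.45 kHz.
17.35 kHz and 70.7 kHz both map to 12 kHz.

17.35 kHz, 70.7 kHz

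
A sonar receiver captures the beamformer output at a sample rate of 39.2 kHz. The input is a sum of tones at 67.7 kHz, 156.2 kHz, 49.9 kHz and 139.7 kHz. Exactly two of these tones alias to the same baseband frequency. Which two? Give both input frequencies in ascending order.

fs/2 = 19.6 kHz.
67.7 kHz mod fs = 28.5 kHz.
28.5 kHz > fs/2 = 19.6 kHz, folds to fs − 28.5 kHz = 10.7 kHz.
156.2 kHz mod fs = 38.6 kHz.
38.6 kHz > fs/2 = 19.6 kHz, folds to fs − 38.6 kHz = 0.6 kHz.
49.9 kHz mod fs = 10.7 kHz.
10.7 kHz ≤ fs/2 = 19.6 kHz, appears at 10.7 kHz.
139.7 kHz mod fs = 22.1 kHz.
22.1 kHz > fs/2 = 19.6 kHz, folds to fs − 22.1 kHz = 17.1 kHz.
49.9 kHz and 67.7 kHz both map to 10.7 kHz.

49.9 kHz, 67.7 kHz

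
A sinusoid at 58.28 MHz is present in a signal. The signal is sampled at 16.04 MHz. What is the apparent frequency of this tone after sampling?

5.88 MHz

58.28 MHz mod fs = 10.16 MHz.
10.16 MHz > fs/2 = 8.02 MHz, folds to fs − 10.16 MHz = 5.88 MHz.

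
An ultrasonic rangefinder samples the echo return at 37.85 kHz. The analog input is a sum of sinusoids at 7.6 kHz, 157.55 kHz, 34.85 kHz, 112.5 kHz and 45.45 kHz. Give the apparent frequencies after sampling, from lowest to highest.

1.05 kHz, 3 kHz, 6.15 kHz, 7.6 kHz

fs/2 = 18.925 kHz.
7.6 kHz ≤ fs/2 = 18.925 kHz, passes unchanged.
157.55 kHz mod fs = 6.15 kHz.
6.15 kHz ≤ fs/2 = 18.925 kHz, appears at 6.15 kHz.
34.85 kHz > fs/2 = 18.925 kHz, folds to fs − 34.85 kHz = 3 kHz.
112.5 kHz mod fs = 36.8 kHz.
36.8 kHz > fs/2 = 18.925 kHz, folds to fs − 36.8 kHz = 1.05 kHz.
45.45 kHz mod fs = 7.6 kHz.
7.6 kHz ≤ fs/2 = 18.925 kHz, appears at 7.6 kHz.
Distinct values: {1.05 kHz, 3 kHz, 6.15 kHz, 7.6 kHz}.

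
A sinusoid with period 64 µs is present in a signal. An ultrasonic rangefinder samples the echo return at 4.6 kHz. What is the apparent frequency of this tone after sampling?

1.825 kHz

T = 64 µs → f = 1/T = 15.625 kHz.
15.625 kHz mod fs = 1.825 kHz.
1.825 kHz ≤ fs/2 = 2.3 kHz, appears at 1.825 kHz.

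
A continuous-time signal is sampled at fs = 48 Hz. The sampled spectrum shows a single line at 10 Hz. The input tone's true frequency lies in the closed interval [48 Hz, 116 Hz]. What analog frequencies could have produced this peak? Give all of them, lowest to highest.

58 Hz, 86 Hz, 106 Hz

Frequencies that alias to 10 Hz are k·fs ± 10 Hz for integer k ≥ 0.
k=0: 10 Hz.
k=1: 38 Hz, 58 Hz.
k=2: 86 Hz, 106 Hz.
k=3: 134 Hz, 154 Hz.
Within [48 Hz, 116 Hz]: 58 Hz, 86 Hz, 106 Hz.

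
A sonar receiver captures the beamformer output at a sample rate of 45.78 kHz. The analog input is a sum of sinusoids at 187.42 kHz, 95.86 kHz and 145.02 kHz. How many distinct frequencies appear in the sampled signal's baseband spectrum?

fs/2 = 22.89 kHz.
187.42 kHz mod fs = 4.3 kHz.
4.3 kHz ≤ fs/2 = 22.89 kHz, appears at 4.3 kHz.
95.86 kHz mod fs = 4.3 kHz.
4.3 kHz ≤ fs/2 = 22.89 kHz, appears at 4.3 kHz.
145.02 kHz mod fs = 7.68 kHz.
7.68 kHz ≤ fs/2 = 22.89 kHz, appears at 7.68 kHz.
Distinct values: {4.3 kHz, 7.68 kHz} → 2.

2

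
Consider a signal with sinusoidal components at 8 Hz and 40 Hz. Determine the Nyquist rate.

80 Hz

Highest-frequency component: 40 Hz.
Nyquist rate = 2 × 40 Hz = 80 Hz.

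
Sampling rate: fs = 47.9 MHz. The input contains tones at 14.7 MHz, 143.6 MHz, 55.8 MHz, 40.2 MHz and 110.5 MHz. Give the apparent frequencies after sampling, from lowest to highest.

fs/2 = 23.95 MHz.
14.7 MHz ≤ fs/2 = 23.95 MHz, passes unchanged.
143.6 MHz mod fs = 47.8 MHz.
47.8 MHz > fs/2 = 23.95 MHz, folds to fs − 47.8 MHz = 0.1 MHz.
55.8 MHz mod fs = 7.9 MHz.
7.9 MHz ≤ fs/2 = 23.95 MHz, appears at 7.9 MHz.
40.2 MHz > fs/2 = 23.95 MHz, folds to fs − 40.2 MHz = 7.7 MHz.
110.5 MHz mod fs = 14.7 MHz.
14.7 MHz ≤ fs/2 = 23.95 MHz, appears at 14.7 MHz.
Distinct values: {0.1 MHz, 7.7 MHz, 7.9 MHz, 14.7 MHz}.

0.1 MHz, 7.7 MHz, 7.9 MHz, 14.7 MHz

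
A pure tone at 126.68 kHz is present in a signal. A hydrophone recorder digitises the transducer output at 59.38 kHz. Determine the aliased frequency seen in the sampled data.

7.92 kHz

126.68 kHz mod fs = 7.92 kHz.
7.92 kHz ≤ fs/2 = 29.69 kHz, appears at 7.92 kHz.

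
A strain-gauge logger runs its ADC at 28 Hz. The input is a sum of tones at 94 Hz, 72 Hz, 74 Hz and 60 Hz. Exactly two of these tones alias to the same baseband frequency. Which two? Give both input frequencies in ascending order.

74 Hz, 94 Hz

fs/2 = 14 Hz.
94 Hz mod fs = 10 Hz.
10 Hz ≤ fs/2 = 14 Hz, appears at 10 Hz.
72 Hz mod fs = 16 Hz.
16 Hz > fs/2 = 14 Hz, folds to fs − 16 Hz = 12 Hz.
74 Hz mod fs = 18 Hz.
18 Hz > fs/2 = 14 Hz, folds to fs − 18 Hz = 10 Hz.
60 Hz mod fs = 4 Hz.
4 Hz ≤ fs/2 = 14 Hz, appears at 4 Hz.
74 Hz and 94 Hz both map to 10 Hz.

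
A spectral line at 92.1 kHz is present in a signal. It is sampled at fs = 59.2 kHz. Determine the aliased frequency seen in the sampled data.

26.3 kHz

92.1 kHz mod fs = 32.9 kHz.
32.9 kHz > fs/2 = 29.6 kHz, folds to fs − 32.9 kHz = 26.3 kHz.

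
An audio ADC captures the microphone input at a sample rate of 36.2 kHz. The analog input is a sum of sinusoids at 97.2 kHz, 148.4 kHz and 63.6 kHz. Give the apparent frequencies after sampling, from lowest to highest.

fs/2 = 18.1 kHz.
97.2 kHz mod fs = 24.8 kHz.
24.8 kHz > fs/2 = 18.1 kHz, folds to fs − 24.8 kHz = 11.4 kHz.
148.4 kHz mod fs = 3.6 kHz.
3.6 kHz ≤ fs/2 = 18.1 kHz, appears at 3.6 kHz.
63.6 kHz mod fs = 27.4 kHz.
27.4 kHz > fs/2 = 18.1 kHz, folds to fs − 27.4 kHz = 8.8 kHz.
Distinct values: {3.6 kHz, 8.8 kHz, 11.4 kHz}.

3.6 kHz, 8.8 kHz, 11.4 kHz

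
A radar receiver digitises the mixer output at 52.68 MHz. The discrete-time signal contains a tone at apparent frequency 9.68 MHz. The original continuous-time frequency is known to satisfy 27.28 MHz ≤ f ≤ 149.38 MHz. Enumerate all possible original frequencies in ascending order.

Frequencies that alias to 9.68 MHz are k·fs ± 9.68 MHz for integer k ≥ 0.
k=0: 9.68 MHz.
k=1: 43 MHz, 62.36 MHz.
k=2: 95.68 MHz, 115.04 MHz.
k=3: 148.36 MHz, 167.72 MHz.
k=4: 201.04 MHz, 220.4 MHz.
Within [27.28 MHz, 149.38 MHz]: 43 MHz, 62.36 MHz, 95.68 MHz, 115.04 MHz, 148.36 MHz.

43 MHz, 62.36 MHz, 95.68 MHz, 115.04 MHz, 148.36 MHz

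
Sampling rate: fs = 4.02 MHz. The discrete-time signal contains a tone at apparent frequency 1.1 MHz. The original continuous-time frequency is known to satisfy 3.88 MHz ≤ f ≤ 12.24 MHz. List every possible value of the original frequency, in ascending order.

5.12 MHz, 6.94 MHz, 9.14 MHz, 10.96 MHz

Frequencies that alias to 1.1 MHz are k·fs ± 1.1 MHz for integer k ≥ 0.
k=0: 1.1 MHz.
k=1: 2.92 MHz, 5.12 MHz.
k=2: 6.94 MHz, 9.14 MHz.
k=3: 10.96 MHz, 13.16 MHz.
k=4: 14.98 MHz, 17.18 MHz.
Within [3.88 MHz, 12.24 MHz]: 5.12 MHz, 6.94 MHz, 9.14 MHz, 10.96 MHz.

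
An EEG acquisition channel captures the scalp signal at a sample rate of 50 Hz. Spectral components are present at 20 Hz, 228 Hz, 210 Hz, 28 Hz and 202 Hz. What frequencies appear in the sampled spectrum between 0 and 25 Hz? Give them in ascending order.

fs/2 = 25 Hz.
20 Hz ≤ fs/2 = 25 Hz, passes unchanged.
228 Hz mod fs = 28 Hz.
28 Hz > fs/2 = 25 Hz, folds to fs − 28 Hz = 22 Hz.
210 Hz mod fs = 10 Hz.
10 Hz ≤ fs/2 = 25 Hz, appears at 10 Hz.
28 Hz > fs/2 = 25 Hz, folds to fs − 28 Hz = 22 Hz.
202 Hz mod fs = 2 Hz.
2 Hz ≤ fs/2 = 25 Hz, appears at 2 Hz.
Distinct values: {2 Hz, 10 Hz, 20 Hz, 22 Hz}.

2 Hz, 10 Hz, 20 Hz, 22 Hz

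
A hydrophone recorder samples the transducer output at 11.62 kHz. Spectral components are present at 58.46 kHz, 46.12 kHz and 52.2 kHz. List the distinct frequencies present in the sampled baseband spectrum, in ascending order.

fs/2 = 5.81 kHz.
58.46 kHz mod fs = 0.36 kHz.
0.36 kHz ≤ fs/2 = 5.81 kHz, appears at 0.36 kHz.
46.12 kHz mod fs = 11.26 kHz.
11.26 kHz > fs/2 = 5.81 kHz, folds to fs − 11.26 kHz = 0.36 kHz.
52.2 kHz mod fs = 5.72 kHz.
5.72 kHz ≤ fs/2 = 5.81 kHz, appears at 5.72 kHz.
Distinct values: {0.36 kHz, 5.72 kHz}.

0.36 kHz, 5.72 kHz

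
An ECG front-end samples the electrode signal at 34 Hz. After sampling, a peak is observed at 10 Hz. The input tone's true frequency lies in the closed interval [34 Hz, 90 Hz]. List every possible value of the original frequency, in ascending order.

Frequencies that alias to 10 Hz are k·fs ± 10 Hz for integer k ≥ 0.
k=0: 10 Hz.
k=1: 24 Hz, 44 Hz.
k=2: 58 Hz, 78 Hz.
k=3: 92 Hz, 112 Hz.
Within [34 Hz, 90 Hz]: 44 Hz, 58 Hz, 78 Hz.

44 Hz, 58 Hz, 78 Hz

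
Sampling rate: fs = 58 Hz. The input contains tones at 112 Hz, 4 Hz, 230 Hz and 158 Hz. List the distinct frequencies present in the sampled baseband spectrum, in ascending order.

2 Hz, 4 Hz, 16 Hz

fs/2 = 29 Hz.
112 Hz mod fs = 54 Hz.
54 Hz > fs/2 = 29 Hz, folds to fs − 54 Hz = 4 Hz.
4 Hz ≤ fs/2 = 29 Hz, passes unchanged.
230 Hz mod fs = 56 Hz.
56 Hz > fs/2 = 29 Hz, folds to fs − 56 Hz = 2 Hz.
158 Hz mod fs = 42 Hz.
42 Hz > fs/2 = 29 Hz, folds to fs − 42 Hz = 16 Hz.
Distinct values: {2 Hz, 4 Hz, 16 Hz}.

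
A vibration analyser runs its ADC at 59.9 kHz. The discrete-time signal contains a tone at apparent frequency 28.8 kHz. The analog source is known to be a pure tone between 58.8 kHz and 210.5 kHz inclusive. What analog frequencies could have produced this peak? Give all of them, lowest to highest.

Frequencies that alias to 28.8 kHz are k·fs ± 28.8 kHz for integer k ≥ 0.
k=0: 28.8 kHz.
k=1: 31.1 kHz, 88.7 kHz.
k=2: 91 kHz, 148.6 kHz.
k=3: 150.9 kHz, 208.5 kHz.
k=4: 210.8 kHz, 268.4 kHz.
Within [58.8 kHz, 210.5 kHz]: 88.7 kHz, 91 kHz, 148.6 kHz, 150.9 kHz, 208.5 kHz.

88.7 kHz, 91 kHz, 148.6 kHz, 150.9 kHz, 208.5 kHz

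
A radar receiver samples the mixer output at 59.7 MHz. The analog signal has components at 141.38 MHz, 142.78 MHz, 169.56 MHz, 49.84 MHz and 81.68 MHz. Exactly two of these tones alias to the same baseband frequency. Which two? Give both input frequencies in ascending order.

fs/2 = 29.85 MHz.
141.38 MHz mod fs = 21.98 MHz.
21.98 MHz ≤ fs/2 = 29.85 MHz, appears at 21.98 MHz.
142.78 MHz mod fs = 23.38 MHz.
23.38 MHz ≤ fs/2 = 29.85 MHz, appears at 23.38 MHz.
169.56 MHz mod fs = 50.16 MHz.
50.16 MHz > fs/2 = 29.85 MHz, folds to fs − 50.16 MHz = 9.54 MHz.
49.84 MHz > fs/2 = 29.85 MHz, folds to fs − 49.84 MHz = 9.86 MHz.
81.68 MHz mod fs = 21.98 MHz.
21.98 MHz ≤ fs/2 = 29.85 MHz, appears at 21.98 MHz.
81.68 MHz and 141.38 MHz both map to 21.98 MHz.

81.68 MHz, 141.38 MHz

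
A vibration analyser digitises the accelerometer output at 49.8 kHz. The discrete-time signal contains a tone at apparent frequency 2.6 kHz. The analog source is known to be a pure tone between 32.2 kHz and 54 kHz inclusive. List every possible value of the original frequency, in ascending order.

47.2 kHz, 52.4 kHz

Frequencies that alias to 2.6 kHz are k·fs ± 2.6 kHz for integer k ≥ 0.
k=0: 2.6 kHz.
k=1: 47.2 kHz, 52.4 kHz.
k=2: 97 kHz, 102.2 kHz.
Within [32.2 kHz, 54 kHz]: 47.2 kHz, 52.4 kHz.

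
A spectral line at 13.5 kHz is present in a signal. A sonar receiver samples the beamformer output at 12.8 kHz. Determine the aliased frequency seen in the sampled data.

13.5 kHz mod fs = 0.7 kHz.
0.7 kHz ≤ fs/2 = 6.4 kHz, appears at 0.7 kHz.

0.7 kHz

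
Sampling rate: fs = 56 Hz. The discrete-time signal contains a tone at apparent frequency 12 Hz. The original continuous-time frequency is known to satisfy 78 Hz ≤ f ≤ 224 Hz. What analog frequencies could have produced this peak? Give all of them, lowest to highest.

Frequencies that alias to 12 Hz are k·fs ± 12 Hz for integer k ≥ 0.
k=0: 12 Hz.
k=1: 44 Hz, 68 Hz.
k=2: 100 Hz, 124 Hz.
k=3: 156 Hz, 180 Hz.
k=4: 212 Hz, 236 Hz.
k=5: 268 Hz, 292 Hz.
Within [78 Hz, 224 Hz]: 100 Hz, 124 Hz, 156 Hz, 180 Hz, 212 Hz.

100 Hz, 124 Hz, 156 Hz, 180 Hz, 212 Hz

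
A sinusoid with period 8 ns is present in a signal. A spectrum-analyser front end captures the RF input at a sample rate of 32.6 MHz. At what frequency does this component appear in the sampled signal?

5.4 MHz

T = 8 ns → f = 1/T = 125 MHz.
125 MHz mod fs = 27.2 MHz.
27.2 MHz > fs/2 = 16.3 MHz, folds to fs − 27.2 MHz = 5.4 MHz.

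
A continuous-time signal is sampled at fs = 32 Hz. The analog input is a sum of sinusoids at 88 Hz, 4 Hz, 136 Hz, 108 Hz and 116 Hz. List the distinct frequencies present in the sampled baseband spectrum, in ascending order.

4 Hz, 8 Hz, 12 Hz

fs/2 = 16 Hz.
88 Hz mod fs = 24 Hz.
24 Hz > fs/2 = 16 Hz, folds to fs − 24 Hz = 8 Hz.
4 Hz ≤ fs/2 = 16 Hz, passes unchanged.
136 Hz mod fs = 8 Hz.
8 Hz ≤ fs/2 = 16 Hz, appears at 8 Hz.
108 Hz mod fs = 12 Hz.
12 Hz ≤ fs/2 = 16 Hz, appears at 12 Hz.
116 Hz mod fs = 20 Hz.
20 Hz > fs/2 = 16 Hz, folds to fs − 20 Hz = 12 Hz.
Distinct values: {4 Hz, 8 Hz, 12 Hz}.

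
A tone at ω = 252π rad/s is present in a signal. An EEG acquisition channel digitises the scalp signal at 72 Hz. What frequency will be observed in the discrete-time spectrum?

ω = 252π rad/s → f = ω/(2π) = 126 Hz.
126 Hz mod fs = 54 Hz.
54 Hz > fs/2 = 36 Hz, folds to fs − 54 Hz = 18 Hz.

18 Hz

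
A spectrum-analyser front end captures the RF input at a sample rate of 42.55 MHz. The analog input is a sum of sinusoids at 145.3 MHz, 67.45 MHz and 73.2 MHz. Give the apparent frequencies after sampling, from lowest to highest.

11.9 MHz, 17.65 MHz

fs/2 = 21.275 MHz.
145.3 MHz mod fs = 17.65 MHz.
17.65 MHz ≤ fs/2 = 21.275 MHz, appears at 17.65 MHz.
67.45 MHz mod fs = 24.9 MHz.
24.9 MHz > fs/2 = 21.275 MHz, folds to fs − 24.9 MHz = 17.65 MHz.
73.2 MHz mod fs = 30.65 MHz.
30.65 MHz > fs/2 = 21.275 MHz, folds to fs − 30.65 MHz = 11.9 MHz.
Distinct values: {11.9 MHz, 17.65 MHz}.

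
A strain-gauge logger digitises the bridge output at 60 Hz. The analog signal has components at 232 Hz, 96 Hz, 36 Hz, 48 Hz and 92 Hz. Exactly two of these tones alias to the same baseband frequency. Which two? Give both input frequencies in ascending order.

36 Hz, 96 Hz

fs/2 = 30 Hz.
232 Hz mod fs = 52 Hz.
52 Hz > fs/2 = 30 Hz, folds to fs − 52 Hz = 8 Hz.
96 Hz mod fs = 36 Hz.
36 Hz > fs/2 = 30 Hz, folds to fs − 36 Hz = 24 Hz.
36 Hz > fs/2 = 30 Hz, folds to fs − 36 Hz = 24 Hz.
48 Hz > fs/2 = 30 Hz, folds to fs − 48 Hz = 12 Hz.
92 Hz mod fs = 32 Hz.
32 Hz > fs/2 = 30 Hz, folds to fs − 32 Hz = 28 Hz.
36 Hz and 96 Hz both map to 24 Hz.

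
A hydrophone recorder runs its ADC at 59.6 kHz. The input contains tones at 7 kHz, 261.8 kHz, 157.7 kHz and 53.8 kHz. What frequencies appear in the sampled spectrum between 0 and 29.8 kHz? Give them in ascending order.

fs/2 = 29.8 kHz.
7 kHz ≤ fs/2 = 29.8 kHz, passes unchanged.
261.8 kHz mod fs = 23.4 kHz.
23.4 kHz ≤ fs/2 = 29.8 kHz, appears at 23.4 kHz.
157.7 kHz mod fs = 38.5 kHz.
38.5 kHz > fs/2 = 29.8 kHz, folds to fs − 38.5 kHz = 21.1 kHz.
53.8 kHz > fs/2 = 29.8 kHz, folds to fs − 53.8 kHz = 5.8 kHz.
Distinct values: {5.8 kHz, 7 kHz, 21.1 kHz, 23.4 kHz}.

5.8 kHz, 7 kHz, 21.1 kHz, 23.4 kHz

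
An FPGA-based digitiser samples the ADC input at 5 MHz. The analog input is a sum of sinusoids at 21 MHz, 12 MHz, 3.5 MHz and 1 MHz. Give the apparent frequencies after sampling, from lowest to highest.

1 MHz, 1.5 MHz, 2 MHz

fs/2 = 2.5 MHz.
21 MHz mod fs = 1 MHz.
1 MHz ≤ fs/2 = 2.5 MHz, appears at 1 MHz.
12 MHz mod fs = 2 MHz.
2 MHz ≤ fs/2 = 2.5 MHz, appears at 2 MHz.
3.5 MHz > fs/2 = 2.5 MHz, folds to fs − 3.5 MHz = 1.5 MHz.
1 MHz ≤ fs/2 = 2.5 MHz, passes unchanged.
Distinct values: {1 MHz, 1.5 MHz, 2 MHz}.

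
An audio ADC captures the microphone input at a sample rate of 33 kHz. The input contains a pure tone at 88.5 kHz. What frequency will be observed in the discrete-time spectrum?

10.5 kHz

88.5 kHz mod fs = 22.5 kHz.
22.5 kHz > fs/2 = 16.5 kHz, folds to fs − 22.5 kHz = 10.5 kHz.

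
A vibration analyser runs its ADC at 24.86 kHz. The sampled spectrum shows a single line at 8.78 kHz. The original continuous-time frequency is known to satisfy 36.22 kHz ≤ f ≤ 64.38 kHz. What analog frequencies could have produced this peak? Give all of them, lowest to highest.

40.94 kHz, 58.5 kHz

Frequencies that alias to 8.78 kHz are k·fs ± 8.78 kHz for integer k ≥ 0.
k=0: 8.78 kHz.
k=1: 16.08 kHz, 33.64 kHz.
k=2: 40.94 kHz, 58.5 kHz.
k=3: 65.8 kHz, 83.36 kHz.
Within [36.22 kHz, 64.38 kHz]: 40.94 kHz, 58.5 kHz.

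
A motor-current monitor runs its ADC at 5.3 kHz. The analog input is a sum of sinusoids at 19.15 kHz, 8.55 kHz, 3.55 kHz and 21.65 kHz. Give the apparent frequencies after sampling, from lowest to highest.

0.45 kHz, 1.75 kHz, 2.05 kHz

fs/2 = 2.65 kHz.
19.15 kHz mod fs = 3.25 kHz.
3.25 kHz > fs/2 = 2.65 kHz, folds to fs − 3.25 kHz = 2.05 kHz.
8.55 kHz mod fs = 3.25 kHz.
3.25 kHz > fs/2 = 2.65 kHz, folds to fs − 3.25 kHz = 2.05 kHz.
3.55 kHz > fs/2 = 2.65 kHz, folds to fs − 3.55 kHz = 1.75 kHz.
21.65 kHz mod fs = 0.45 kHz.
0.45 kHz ≤ fs/2 = 2.65 kHz, appears at 0.45 kHz.
Distinct values: {0.45 kHz, 1.75 kHz, 2.05 kHz}.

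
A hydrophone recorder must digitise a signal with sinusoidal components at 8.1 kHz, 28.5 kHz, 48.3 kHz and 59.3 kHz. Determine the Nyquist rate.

118.6 kHz

Highest-frequency component: 59.3 kHz.
Nyquist rate = 2 × 59.3 kHz = 118.6 kHz.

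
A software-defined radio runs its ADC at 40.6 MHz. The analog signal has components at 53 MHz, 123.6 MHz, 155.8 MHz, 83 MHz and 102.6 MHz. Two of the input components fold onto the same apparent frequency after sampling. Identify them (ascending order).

83 MHz, 123.6 MHz

fs/2 = 20.3 MHz.
53 MHz mod fs = 12.4 MHz.
12.4 MHz ≤ fs/2 = 20.3 MHz, appears at 12.4 MHz.
123.6 MHz mod fs = 1.8 MHz.
1.8 MHz ≤ fs/2 = 20.3 MHz, appears at 1.8 MHz.
155.8 MHz mod fs = 34 MHz.
34 MHz > fs/2 = 20.3 MHz, folds to fs − 34 MHz = 6.6 MHz.
83 MHz mod fs = 1.8 MHz.
1.8 MHz ≤ fs/2 = 20.3 MHz, appears at 1.8 MHz.
102.6 MHz mod fs = 21.4 MHz.
21.4 MHz > fs/2 = 20.3 MHz, folds to fs − 21.4 MHz = 19.2 MHz.
83 MHz and 123.6 MHz both map to 1.8 MHz.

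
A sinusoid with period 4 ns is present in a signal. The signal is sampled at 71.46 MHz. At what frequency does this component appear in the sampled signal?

T = 4 ns → f = 1/T = 250 MHz.
250 MHz mod fs = 35.62 MHz.
35.62 MHz ≤ fs/2 = 35.73 MHz, appears at 35.62 MHz.

35.62 MHz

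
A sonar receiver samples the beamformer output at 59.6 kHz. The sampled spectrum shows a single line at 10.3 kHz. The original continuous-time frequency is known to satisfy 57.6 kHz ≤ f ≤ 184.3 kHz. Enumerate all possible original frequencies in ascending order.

69.9 kHz, 108.9 kHz, 129.5 kHz, 168.5 kHz

Frequencies that alias to 10.3 kHz are k·fs ± 10.3 kHz for integer k ≥ 0.
k=0: 10.3 kHz.
k=1: 49.3 kHz, 69.9 kHz.
k=2: 108.9 kHz, 129.5 kHz.
k=3: 168.5 kHz, 189.1 kHz.
k=4: 228.1 kHz, 248.7 kHz.
Within [57.6 kHz, 184.3 kHz]: 69.9 kHz, 108.9 kHz, 129.5 kHz, 168.5 kHz.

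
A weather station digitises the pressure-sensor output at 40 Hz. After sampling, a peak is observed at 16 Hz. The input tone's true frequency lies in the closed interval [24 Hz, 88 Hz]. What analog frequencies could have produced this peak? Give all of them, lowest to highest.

24 Hz, 56 Hz, 64 Hz

Frequencies that alias to 16 Hz are k·fs ± 16 Hz for integer k ≥ 0.
k=0: 16 Hz.
k=1: 24 Hz, 56 Hz.
k=2: 64 Hz, 96 Hz.
k=3: 104 Hz, 136 Hz.
Within [24 Hz, 88 Hz]: 24 Hz, 56 Hz, 64 Hz.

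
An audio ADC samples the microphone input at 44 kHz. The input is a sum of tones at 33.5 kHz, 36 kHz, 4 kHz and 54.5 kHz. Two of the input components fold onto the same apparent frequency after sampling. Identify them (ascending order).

fs/2 = 22 kHz.
33.5 kHz > fs/2 = 22 kHz, folds to fs − 33.5 kHz = 10.5 kHz.
36 kHz > fs/2 = 22 kHz, folds to fs − 36 kHz = 8 kHz.
4 kHz ≤ fs/2 = 22 kHz, passes unchanged.
54.5 kHz mod fs = 10.5 kHz.
10.5 kHz ≤ fs/2 = 22 kHz, appears at 10.5 kHz.
33.5 kHz and 54.5 kHz both map to 10.5 kHz.

33.5 kHz, 54.5 kHz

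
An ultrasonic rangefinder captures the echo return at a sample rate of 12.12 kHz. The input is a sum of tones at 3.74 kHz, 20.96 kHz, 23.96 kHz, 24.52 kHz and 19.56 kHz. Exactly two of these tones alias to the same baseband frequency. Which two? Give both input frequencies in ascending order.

23.96 kHz, 24.52 kHz

fs/2 = 6.06 kHz.
3.74 kHz ≤ fs/2 = 6.06 kHz, passes unchanged.
20.96 kHz mod fs = 8.84 kHz.
8.84 kHz > fs/2 = 6.06 kHz, folds to fs − 8.84 kHz = 3.28 kHz.
23.96 kHz mod fs = 11.84 kHz.
11.84 kHz > fs/2 = 6.06 kHz, folds to fs − 11.84 kHz = 0.28 kHz.
24.52 kHz mod fs = 0.28 kHz.
0.28 kHz ≤ fs/2 = 6.06 kHz, appears at 0.28 kHz.
19.56 kHz mod fs = 7.44 kHz.
7.44 kHz > fs/2 = 6.06 kHz, folds to fs − 7.44 kHz = 4.68 kHz.
23.96 kHz and 24.52 kHz both map to 0.28 kHz.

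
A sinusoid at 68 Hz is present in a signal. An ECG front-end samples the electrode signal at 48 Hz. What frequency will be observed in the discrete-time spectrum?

68 Hz mod fs = 20 Hz.
20 Hz ≤ fs/2 = 24 Hz, appears at 20 Hz.

20 Hz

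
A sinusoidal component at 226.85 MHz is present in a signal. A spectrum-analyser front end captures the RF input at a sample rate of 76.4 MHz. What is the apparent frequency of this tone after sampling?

2.35 MHz

226.85 MHz mod fs = 74.05 MHz.
74.05 MHz > fs/2 = 38.2 MHz, folds to fs − 74.05 MHz = 2.35 MHz.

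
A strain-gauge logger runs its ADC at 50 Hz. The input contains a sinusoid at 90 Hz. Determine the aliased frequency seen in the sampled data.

90 Hz mod fs = 40 Hz.
40 Hz > fs/2 = 25 Hz, folds to fs − 40 Hz = 10 Hz.

10 Hz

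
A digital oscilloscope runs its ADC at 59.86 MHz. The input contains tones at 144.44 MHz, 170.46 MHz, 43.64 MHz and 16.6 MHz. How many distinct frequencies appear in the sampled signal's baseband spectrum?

fs/2 = 29.93 MHz.
144.44 MHz mod fs = 24.72 MHz.
24.72 MHz ≤ fs/2 = 29.93 MHz, appears at 24.72 MHz.
170.46 MHz mod fs = 50.74 MHz.
50.74 MHz > fs/2 = 29.93 MHz, folds to fs − 50.74 MHz = 9.12 MHz.
43.64 MHz > fs/2 = 29.93 MHz, folds to fs − 43.64 MHz = 16.22 MHz.
16.6 MHz ≤ fs/2 = 29.93 MHz, passes unchanged.
Distinct values: {9.12 MHz, 16.22 MHz, 16.6 MHz, 24.72 MHz} → 4.

4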